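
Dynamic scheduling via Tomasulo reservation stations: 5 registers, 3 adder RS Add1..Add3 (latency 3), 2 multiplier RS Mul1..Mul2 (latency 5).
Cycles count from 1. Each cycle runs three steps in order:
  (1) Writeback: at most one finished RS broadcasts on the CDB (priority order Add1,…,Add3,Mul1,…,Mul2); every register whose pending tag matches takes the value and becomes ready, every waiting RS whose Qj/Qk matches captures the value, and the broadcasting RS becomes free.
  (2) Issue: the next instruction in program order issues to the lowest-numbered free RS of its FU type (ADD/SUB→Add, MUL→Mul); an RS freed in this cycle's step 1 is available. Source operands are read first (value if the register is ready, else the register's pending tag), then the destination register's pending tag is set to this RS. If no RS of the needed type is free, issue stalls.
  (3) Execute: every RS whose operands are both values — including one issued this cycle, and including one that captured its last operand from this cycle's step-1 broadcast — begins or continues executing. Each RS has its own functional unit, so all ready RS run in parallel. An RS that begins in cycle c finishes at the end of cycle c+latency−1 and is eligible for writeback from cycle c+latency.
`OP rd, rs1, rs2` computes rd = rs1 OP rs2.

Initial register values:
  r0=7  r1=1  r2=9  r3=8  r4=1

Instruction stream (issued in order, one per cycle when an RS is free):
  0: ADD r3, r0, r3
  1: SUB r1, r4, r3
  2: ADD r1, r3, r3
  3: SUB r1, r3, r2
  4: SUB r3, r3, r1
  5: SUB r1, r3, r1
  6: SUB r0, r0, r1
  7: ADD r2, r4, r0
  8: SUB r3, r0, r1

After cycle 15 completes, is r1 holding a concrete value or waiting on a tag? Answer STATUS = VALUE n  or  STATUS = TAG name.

STATUS = VALUE 3

cycle 1: issue ADD r3<-Add1 // r0:7,r1:1,r2:9,r3:Add1,r4:1
cycle 2: issue SUB r1<-Add2 // r0:7,r1:Add2,r2:9,r3:Add1,r4:1
cycle 3: issue ADD r1<-Add3 // r0:7,r1:Add3,r2:9,r3:Add1,r4:1
cycle 4: CDB Add1=15; issue SUB r1<-Add1 // r0:7,r1:Add1,r2:9,r3:15,r4:1
cycle 5: stall // r0:7,r1:Add1,r2:9,r3:15,r4:1
cycle 6: stall // r0:7,r1:Add1,r2:9,r3:15,r4:1
cycle 7: CDB Add1=6; issue SUB r3<-Add1 // r0:7,r1:6,r2:9,r3:Add1,r4:1
cycle 8: CDB Add2=-14; issue SUB r1<-Add2 // r0:7,r1:Add2,r2:9,r3:Add1,r4:1
cycle 9: CDB Add3=30; issue SUB r0<-Add3 // r0:Add3,r1:Add2,r2:9,r3:Add1,r4:1
cycle 10: CDB Add1=9; issue ADD r2<-Add1 // r0:Add3,r1:Add2,r2:Add1,r3:9,r4:1
cycle 11: stall // r0:Add3,r1:Add2,r2:Add1,r3:9,r4:1
cycle 12: stall // r0:Add3,r1:Add2,r2:Add1,r3:9,r4:1
cycle 13: CDB Add2=3; issue SUB r3<-Add2 // r0:Add3,r1:3,r2:Add1,r3:Add2,r4:1
cycle 14: - // r0:Add3,r1:3,r2:Add1,r3:Add2,r4:1
cycle 15: - // r0:Add3,r1:3,r2:Add1,r3:Add2,r4:1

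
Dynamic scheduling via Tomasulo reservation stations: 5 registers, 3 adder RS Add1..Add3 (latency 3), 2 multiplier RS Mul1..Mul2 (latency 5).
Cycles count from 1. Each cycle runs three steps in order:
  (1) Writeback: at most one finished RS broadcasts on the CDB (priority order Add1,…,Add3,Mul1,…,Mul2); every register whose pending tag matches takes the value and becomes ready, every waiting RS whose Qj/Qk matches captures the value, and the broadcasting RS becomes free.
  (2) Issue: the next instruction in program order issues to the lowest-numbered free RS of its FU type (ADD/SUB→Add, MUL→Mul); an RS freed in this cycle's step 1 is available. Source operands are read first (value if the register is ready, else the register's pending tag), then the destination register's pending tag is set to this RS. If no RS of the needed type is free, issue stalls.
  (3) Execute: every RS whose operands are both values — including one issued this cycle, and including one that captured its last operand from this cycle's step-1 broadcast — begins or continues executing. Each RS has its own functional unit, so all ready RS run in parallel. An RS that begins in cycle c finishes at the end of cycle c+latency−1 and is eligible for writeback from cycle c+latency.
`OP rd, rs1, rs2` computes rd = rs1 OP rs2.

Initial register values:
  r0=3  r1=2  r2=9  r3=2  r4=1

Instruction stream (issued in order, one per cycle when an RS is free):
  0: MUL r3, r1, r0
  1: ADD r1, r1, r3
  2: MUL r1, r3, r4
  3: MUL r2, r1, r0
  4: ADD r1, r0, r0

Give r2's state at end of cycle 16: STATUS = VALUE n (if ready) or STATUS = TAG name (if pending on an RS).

cycle 1: issue MUL r3<-Mul1 // r0:3,r1:2,r2:9,r3:Mul1,r4:1
cycle 2: issue ADD r1<-Add1 // r0:3,r1:Add1,r2:9,r3:Mul1,r4:1
cycle 3: issue MUL r1<-Mul2 // r0:3,r1:Mul2,r2:9,r3:Mul1,r4:1
cycle 4: stall // r0:3,r1:Mul2,r2:9,r3:Mul1,r4:1
cycle 5: stall // r0:3,r1:Mul2,r2:9,r3:Mul1,r4:1
cycle 6: CDB Mul1=6; issue MUL r2<-Mul1 // r0:3,r1:Mul2,r2:Mul1,r3:6,r4:1
cycle 7: issue ADD r1<-Add2 // r0:3,r1:Add2,r2:Mul1,r3:6,r4:1
cycle 8: - // r0:3,r1:Add2,r2:Mul1,r3:6,r4:1
cycle 9: CDB Add1=8 // r0:3,r1:Add2,r2:Mul1,r3:6,r4:1
cycle 10: CDB Add2=6 // r0:3,r1:6,r2:Mul1,r3:6,r4:1
cycle 11: CDB Mul2=6 // r0:3,r1:6,r2:Mul1,r3:6,r4:1
cycle 12: - // r0:3,r1:6,r2:Mul1,r3:6,r4:1
cycle 13: - // r0:3,r1:6,r2:Mul1,r3:6,r4:1
cycle 14: - // r0:3,r1:6,r2:Mul1,r3:6,r4:1
cycle 15: - // r0:3,r1:6,r2:Mul1,r3:6,r4:1
cycle 16: CDB Mul1=18 // r0:3,r1:6,r2:18,r3:6,r4:1

STATUS = VALUE 18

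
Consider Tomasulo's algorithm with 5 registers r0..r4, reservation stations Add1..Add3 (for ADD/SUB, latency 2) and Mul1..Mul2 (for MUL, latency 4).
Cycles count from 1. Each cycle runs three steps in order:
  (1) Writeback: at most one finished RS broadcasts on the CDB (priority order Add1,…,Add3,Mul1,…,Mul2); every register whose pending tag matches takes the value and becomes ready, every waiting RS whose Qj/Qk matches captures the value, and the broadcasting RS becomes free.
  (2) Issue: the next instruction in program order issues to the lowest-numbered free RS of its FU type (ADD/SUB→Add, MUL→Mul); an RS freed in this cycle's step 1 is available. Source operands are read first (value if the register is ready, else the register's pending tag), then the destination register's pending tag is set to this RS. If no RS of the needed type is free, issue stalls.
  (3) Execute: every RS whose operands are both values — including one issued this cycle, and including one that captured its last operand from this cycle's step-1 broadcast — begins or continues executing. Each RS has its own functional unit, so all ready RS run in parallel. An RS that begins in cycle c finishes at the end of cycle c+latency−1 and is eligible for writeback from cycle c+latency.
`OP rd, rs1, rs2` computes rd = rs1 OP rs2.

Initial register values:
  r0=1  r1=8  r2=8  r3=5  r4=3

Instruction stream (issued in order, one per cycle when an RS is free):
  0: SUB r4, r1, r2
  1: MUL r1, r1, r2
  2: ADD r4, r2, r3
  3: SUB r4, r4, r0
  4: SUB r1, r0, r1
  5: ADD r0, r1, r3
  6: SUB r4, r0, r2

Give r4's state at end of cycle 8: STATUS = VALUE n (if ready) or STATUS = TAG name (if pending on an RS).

STATUS = TAG Add2

cycle 1: issue SUB r4<-Add1 // r0:1,r1:8,r2:8,r3:5,r4:Add1
cycle 2: issue MUL r1<-Mul1 // r0:1,r1:Mul1,r2:8,r3:5,r4:Add1
cycle 3: CDB Add1=0; issue ADD r4<-Add1 // r0:1,r1:Mul1,r2:8,r3:5,r4:Add1
cycle 4: issue SUB r4<-Add2 // r0:1,r1:Mul1,r2:8,r3:5,r4:Add2
cycle 5: CDB Add1=13; issue SUB r1<-Add1 // r0:1,r1:Add1,r2:8,r3:5,r4:Add2
cycle 6: CDB Mul1=64; issue ADD r0<-Add3 // r0:Add3,r1:Add1,r2:8,r3:5,r4:Add2
cycle 7: CDB Add2=12; issue SUB r4<-Add2 // r0:Add3,r1:Add1,r2:8,r3:5,r4:Add2
cycle 8: CDB Add1=-63 // r0:Add3,r1:-63,r2:8,r3:5,r4:Add2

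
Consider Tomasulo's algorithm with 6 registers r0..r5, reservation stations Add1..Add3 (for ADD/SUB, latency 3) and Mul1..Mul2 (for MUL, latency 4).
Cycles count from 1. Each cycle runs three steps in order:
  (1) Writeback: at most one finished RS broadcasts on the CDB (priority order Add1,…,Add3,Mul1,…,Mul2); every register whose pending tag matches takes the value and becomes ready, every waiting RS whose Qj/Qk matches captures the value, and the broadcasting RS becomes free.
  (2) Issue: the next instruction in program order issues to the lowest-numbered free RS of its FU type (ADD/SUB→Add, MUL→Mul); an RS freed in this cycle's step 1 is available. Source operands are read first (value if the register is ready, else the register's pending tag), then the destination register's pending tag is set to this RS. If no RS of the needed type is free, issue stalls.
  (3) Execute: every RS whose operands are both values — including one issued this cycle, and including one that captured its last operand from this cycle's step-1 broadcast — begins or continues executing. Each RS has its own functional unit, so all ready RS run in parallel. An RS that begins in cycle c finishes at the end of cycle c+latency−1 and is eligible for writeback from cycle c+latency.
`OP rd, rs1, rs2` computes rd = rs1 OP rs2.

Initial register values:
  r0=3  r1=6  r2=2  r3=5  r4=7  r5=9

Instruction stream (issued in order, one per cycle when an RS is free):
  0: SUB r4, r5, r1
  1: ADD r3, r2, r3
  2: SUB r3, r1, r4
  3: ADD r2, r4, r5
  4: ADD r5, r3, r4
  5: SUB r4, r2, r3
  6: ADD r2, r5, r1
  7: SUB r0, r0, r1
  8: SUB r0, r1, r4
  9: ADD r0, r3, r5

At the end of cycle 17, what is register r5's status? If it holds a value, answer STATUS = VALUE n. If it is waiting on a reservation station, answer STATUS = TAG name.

STATUS = VALUE 6

c1: issue SUB r4<-Add1 | r0:3,r1:6,r2:2,r3:5,r4:Add1,r5:9
c2: issue ADD r3<-Add2 | r0:3,r1:6,r2:2,r3:Add2,r4:Add1,r5:9
c3: issue SUB r3<-Add3 | r0:3,r1:6,r2:2,r3:Add3,r4:Add1,r5:9
c4: CDB Add1=3; issue ADD r2<-Add1 | r0:3,r1:6,r2:Add1,r3:Add3,r4:3,r5:9
c5: CDB Add2=7; issue ADD r5<-Add2 | r0:3,r1:6,r2:Add1,r3:Add3,r4:3,r5:Add2
c6: stall | r0:3,r1:6,r2:Add1,r3:Add3,r4:3,r5:Add2
c7: CDB Add1=12; issue SUB r4<-Add1 | r0:3,r1:6,r2:12,r3:Add3,r4:Add1,r5:Add2
c8: CDB Add3=3; issue ADD r2<-Add3 | r0:3,r1:6,r2:Add3,r3:3,r4:Add1,r5:Add2
c9: stall | r0:3,r1:6,r2:Add3,r3:3,r4:Add1,r5:Add2
c10: stall | r0:3,r1:6,r2:Add3,r3:3,r4:Add1,r5:Add2
c11: CDB Add1=9; issue SUB r0<-Add1 | r0:Add1,r1:6,r2:Add3,r3:3,r4:9,r5:Add2
c12: CDB Add2=6; issue SUB r0<-Add2 | r0:Add2,r1:6,r2:Add3,r3:3,r4:9,r5:6
c13: stall | r0:Add2,r1:6,r2:Add3,r3:3,r4:9,r5:6
c14: CDB Add1=-3; issue ADD r0<-Add1 | r0:Add1,r1:6,r2:Add3,r3:3,r4:9,r5:6
c15: CDB Add2=-3 | r0:Add1,r1:6,r2:Add3,r3:3,r4:9,r5:6
c16: CDB Add3=12 | r0:Add1,r1:6,r2:12,r3:3,r4:9,r5:6
c17: CDB Add1=9 | r0:9,r1:6,r2:12,r3:3,r4:9,r5:6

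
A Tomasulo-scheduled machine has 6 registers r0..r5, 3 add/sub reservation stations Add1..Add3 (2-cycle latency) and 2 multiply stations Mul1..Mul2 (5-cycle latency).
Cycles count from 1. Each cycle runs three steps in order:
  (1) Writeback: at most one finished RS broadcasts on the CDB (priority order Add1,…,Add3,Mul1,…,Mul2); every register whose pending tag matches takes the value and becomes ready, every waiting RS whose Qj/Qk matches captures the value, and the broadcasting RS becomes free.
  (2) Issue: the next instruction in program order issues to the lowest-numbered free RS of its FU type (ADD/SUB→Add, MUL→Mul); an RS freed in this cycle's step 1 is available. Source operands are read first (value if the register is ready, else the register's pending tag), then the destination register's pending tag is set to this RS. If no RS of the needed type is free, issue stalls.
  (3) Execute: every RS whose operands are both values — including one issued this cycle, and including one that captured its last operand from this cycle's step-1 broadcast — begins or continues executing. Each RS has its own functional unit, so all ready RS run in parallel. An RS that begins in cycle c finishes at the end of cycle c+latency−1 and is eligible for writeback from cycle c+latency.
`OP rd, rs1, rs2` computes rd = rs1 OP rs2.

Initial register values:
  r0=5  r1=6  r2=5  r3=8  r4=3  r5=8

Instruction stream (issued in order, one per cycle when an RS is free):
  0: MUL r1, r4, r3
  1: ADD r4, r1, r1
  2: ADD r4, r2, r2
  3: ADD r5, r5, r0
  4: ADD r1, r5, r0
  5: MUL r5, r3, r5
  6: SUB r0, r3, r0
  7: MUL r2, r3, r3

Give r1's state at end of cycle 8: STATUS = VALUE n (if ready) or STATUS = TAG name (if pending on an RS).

STATUS = VALUE 18

  c1: issue MUL r1<-Mul1  regs: r0:5,r1:Mul1,r2:5,r3:8,r4:3,r5:8
  c2: issue ADD r4<-Add1  regs: r0:5,r1:Mul1,r2:5,r3:8,r4:Add1,r5:8
  c3: issue ADD r4<-Add2  regs: r0:5,r1:Mul1,r2:5,r3:8,r4:Add2,r5:8
  c4: issue ADD r5<-Add3  regs: r0:5,r1:Mul1,r2:5,r3:8,r4:Add2,r5:Add3
  c5: CDB Add2=10; issue ADD r1<-Add2  regs: r0:5,r1:Add2,r2:5,r3:8,r4:10,r5:Add3
  c6: CDB Add3=13; issue MUL r5<-Mul2  regs: r0:5,r1:Add2,r2:5,r3:8,r4:10,r5:Mul2
  c7: CDB Mul1=24; issue SUB r0<-Add3  regs: r0:Add3,r1:Add2,r2:5,r3:8,r4:10,r5:Mul2
  c8: CDB Add2=18; issue MUL r2<-Mul1  regs: r0:Add3,r1:18,r2:Mul1,r3:8,r4:10,r5:Mul2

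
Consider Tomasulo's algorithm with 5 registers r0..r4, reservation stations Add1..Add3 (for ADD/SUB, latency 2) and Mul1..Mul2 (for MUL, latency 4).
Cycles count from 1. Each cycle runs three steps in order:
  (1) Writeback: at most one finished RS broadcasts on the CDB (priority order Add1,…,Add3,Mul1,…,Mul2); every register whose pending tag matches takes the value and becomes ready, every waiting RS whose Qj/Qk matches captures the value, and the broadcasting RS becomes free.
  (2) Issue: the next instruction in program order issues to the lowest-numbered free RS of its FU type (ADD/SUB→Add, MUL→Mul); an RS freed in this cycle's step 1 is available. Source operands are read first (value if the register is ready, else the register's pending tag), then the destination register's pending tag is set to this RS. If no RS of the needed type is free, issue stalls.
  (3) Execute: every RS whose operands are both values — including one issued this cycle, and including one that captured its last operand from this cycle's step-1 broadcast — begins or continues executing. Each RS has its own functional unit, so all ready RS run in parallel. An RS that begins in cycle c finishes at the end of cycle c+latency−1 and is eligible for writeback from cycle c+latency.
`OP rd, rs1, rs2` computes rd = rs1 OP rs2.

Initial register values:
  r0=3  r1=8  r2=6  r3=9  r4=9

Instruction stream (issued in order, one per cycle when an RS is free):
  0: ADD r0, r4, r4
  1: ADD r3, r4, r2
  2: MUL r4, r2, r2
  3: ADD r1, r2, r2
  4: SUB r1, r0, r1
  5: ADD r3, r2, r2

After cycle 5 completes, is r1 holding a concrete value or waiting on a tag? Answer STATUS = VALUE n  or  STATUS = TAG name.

STATUS = TAG Add2

cycle 1: issue ADD r0<-Add1 // r0:Add1,r1:8,r2:6,r3:9,r4:9
cycle 2: issue ADD r3<-Add2 // r0:Add1,r1:8,r2:6,r3:Add2,r4:9
cycle 3: CDB Add1=18; issue MUL r4<-Mul1 // r0:18,r1:8,r2:6,r3:Add2,r4:Mul1
cycle 4: CDB Add2=15; issue ADD r1<-Add1 // r0:18,r1:Add1,r2:6,r3:15,r4:Mul1
cycle 5: issue SUB r1<-Add2 // r0:18,r1:Add2,r2:6,r3:15,r4:Mul1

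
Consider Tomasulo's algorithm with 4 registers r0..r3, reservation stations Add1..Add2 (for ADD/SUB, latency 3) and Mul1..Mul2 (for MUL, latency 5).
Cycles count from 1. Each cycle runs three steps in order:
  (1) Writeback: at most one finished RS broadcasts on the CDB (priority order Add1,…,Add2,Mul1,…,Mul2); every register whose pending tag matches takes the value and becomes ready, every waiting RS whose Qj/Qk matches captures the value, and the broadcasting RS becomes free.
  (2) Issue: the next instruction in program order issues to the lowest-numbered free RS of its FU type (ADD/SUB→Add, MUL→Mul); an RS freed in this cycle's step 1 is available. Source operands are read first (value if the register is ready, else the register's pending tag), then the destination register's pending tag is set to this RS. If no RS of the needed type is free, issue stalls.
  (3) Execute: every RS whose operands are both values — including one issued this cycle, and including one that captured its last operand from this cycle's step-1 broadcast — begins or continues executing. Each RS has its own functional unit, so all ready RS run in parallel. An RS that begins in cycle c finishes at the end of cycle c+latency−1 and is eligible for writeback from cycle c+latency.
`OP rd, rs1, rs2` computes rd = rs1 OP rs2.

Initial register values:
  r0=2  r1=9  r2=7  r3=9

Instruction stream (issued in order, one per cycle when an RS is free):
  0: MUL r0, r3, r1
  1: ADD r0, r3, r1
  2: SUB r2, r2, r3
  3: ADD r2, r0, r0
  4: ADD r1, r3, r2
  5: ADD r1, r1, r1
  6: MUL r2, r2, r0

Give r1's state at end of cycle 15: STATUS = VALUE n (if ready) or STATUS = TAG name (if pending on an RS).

STATUS = VALUE 90

  c1: issue MUL r0<-Mul1  regs: r0:Mul1,r1:9,r2:7,r3:9
  c2: issue ADD r0<-Add1  regs: r0:Add1,r1:9,r2:7,r3:9
  c3: issue SUB r2<-Add2  regs: r0:Add1,r1:9,r2:Add2,r3:9
  c4: stall  regs: r0:Add1,r1:9,r2:Add2,r3:9
  c5: CDB Add1=18; issue ADD r2<-Add1  regs: r0:18,r1:9,r2:Add1,r3:9
  c6: CDB Add2=-2; issue ADD r1<-Add2  regs: r0:18,r1:Add2,r2:Add1,r3:9
  c7: CDB Mul1=81; stall  regs: r0:18,r1:Add2,r2:Add1,r3:9
  c8: CDB Add1=36; issue ADD r1<-Add1  regs: r0:18,r1:Add1,r2:36,r3:9
  c9: issue MUL r2<-Mul1  regs: r0:18,r1:Add1,r2:Mul1,r3:9
  c10: -  regs: r0:18,r1:Add1,r2:Mul1,r3:9
  c11: CDB Add2=45  regs: r0:18,r1:Add1,r2:Mul1,r3:9
  c12: -  regs: r0:18,r1:Add1,r2:Mul1,r3:9
  c13: -  regs: r0:18,r1:Add1,r2:Mul1,r3:9
  c14: CDB Add1=90  regs: r0:18,r1:90,r2:Mul1,r3:9
  c15: CDB Mul1=648  regs: r0:18,r1:90,r2:648,r3:9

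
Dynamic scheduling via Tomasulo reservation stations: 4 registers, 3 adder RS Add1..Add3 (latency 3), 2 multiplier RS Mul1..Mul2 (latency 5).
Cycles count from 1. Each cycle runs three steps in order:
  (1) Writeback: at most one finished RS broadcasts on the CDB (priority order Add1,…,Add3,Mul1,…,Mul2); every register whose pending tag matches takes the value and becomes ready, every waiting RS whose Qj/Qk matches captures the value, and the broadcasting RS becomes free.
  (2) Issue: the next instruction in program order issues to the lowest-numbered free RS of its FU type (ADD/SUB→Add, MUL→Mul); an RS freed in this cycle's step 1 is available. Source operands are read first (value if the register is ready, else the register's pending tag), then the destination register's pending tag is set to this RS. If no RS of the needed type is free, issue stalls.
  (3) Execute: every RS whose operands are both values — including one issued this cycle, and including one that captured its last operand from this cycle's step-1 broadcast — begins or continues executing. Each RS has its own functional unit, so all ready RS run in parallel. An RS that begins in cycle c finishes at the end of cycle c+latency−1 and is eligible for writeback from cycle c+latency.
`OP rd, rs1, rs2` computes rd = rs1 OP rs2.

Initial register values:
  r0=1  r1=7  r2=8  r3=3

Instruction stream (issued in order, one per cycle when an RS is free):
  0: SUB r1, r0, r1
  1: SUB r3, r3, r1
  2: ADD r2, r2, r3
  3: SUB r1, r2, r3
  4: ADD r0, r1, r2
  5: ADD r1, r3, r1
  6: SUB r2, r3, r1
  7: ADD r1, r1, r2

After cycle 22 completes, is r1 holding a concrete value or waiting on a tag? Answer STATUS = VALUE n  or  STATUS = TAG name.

c1: issue SUB r1<-Add1 | r0:1,r1:Add1,r2:8,r3:3
c2: issue SUB r3<-Add2 | r0:1,r1:Add1,r2:8,r3:Add2
c3: issue ADD r2<-Add3 | r0:1,r1:Add1,r2:Add3,r3:Add2
c4: CDB Add1=-6; issue SUB r1<-Add1 | r0:1,r1:Add1,r2:Add3,r3:Add2
c5: stall | r0:1,r1:Add1,r2:Add3,r3:Add2
c6: stall | r0:1,r1:Add1,r2:Add3,r3:Add2
c7: CDB Add2=9; issue ADD r0<-Add2 | r0:Add2,r1:Add1,r2:Add3,r3:9
c8: stall | r0:Add2,r1:Add1,r2:Add3,r3:9
c9: stall | r0:Add2,r1:Add1,r2:Add3,r3:9
c10: CDB Add3=17; issue ADD r1<-Add3 | r0:Add2,r1:Add3,r2:17,r3:9
c11: stall | r0:Add2,r1:Add3,r2:17,r3:9
c12: stall | r0:Add2,r1:Add3,r2:17,r3:9
c13: CDB Add1=8; issue SUB r2<-Add1 | r0:Add2,r1:Add3,r2:Add1,r3:9
c14: stall | r0:Add2,r1:Add3,r2:Add1,r3:9
c15: stall | r0:Add2,r1:Add3,r2:Add1,r3:9
c16: CDB Add2=25; issue ADD r1<-Add2 | r0:25,r1:Add2,r2:Add1,r3:9
c17: CDB Add3=17 | r0:25,r1:Add2,r2:Add1,r3:9
c18: - | r0:25,r1:Add2,r2:Add1,r3:9
c19: - | r0:25,r1:Add2,r2:Add1,r3:9
c20: CDB Add1=-8 | r0:25,r1:Add2,r2:-8,r3:9
c21: - | r0:25,r1:Add2,r2:-8,r3:9
c22: - | r0:25,r1:Add2,r2:-8,r3:9

STATUS = TAG Add2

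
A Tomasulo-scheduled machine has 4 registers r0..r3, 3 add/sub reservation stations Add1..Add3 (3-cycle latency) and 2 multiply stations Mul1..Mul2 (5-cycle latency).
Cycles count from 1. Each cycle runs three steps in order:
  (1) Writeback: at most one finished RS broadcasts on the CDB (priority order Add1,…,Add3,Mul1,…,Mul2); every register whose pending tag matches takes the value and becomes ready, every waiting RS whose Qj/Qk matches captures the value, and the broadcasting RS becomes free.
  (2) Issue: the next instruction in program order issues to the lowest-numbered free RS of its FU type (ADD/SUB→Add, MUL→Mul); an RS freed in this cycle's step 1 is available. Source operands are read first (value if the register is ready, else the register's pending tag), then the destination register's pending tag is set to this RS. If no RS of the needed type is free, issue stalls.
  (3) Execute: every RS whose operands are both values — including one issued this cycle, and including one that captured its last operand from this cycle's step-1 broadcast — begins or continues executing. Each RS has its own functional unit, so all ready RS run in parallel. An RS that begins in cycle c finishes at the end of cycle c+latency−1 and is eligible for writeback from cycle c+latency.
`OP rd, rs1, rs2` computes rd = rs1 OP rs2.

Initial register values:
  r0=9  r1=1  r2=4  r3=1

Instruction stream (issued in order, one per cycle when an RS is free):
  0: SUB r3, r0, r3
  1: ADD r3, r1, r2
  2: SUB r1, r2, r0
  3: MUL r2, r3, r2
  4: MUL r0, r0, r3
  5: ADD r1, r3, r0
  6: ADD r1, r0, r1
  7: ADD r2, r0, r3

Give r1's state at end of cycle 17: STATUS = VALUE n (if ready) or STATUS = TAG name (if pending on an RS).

  c1: issue SUB r3<-Add1  regs: r0:9,r1:1,r2:4,r3:Add1
  c2: issue ADD r3<-Add2  regs: r0:9,r1:1,r2:4,r3:Add2
  c3: issue SUB r1<-Add3  regs: r0:9,r1:Add3,r2:4,r3:Add2
  c4: CDB Add1=8; issue MUL r2<-Mul1  regs: r0:9,r1:Add3,r2:Mul1,r3:Add2
  c5: CDB Add2=5; issue MUL r0<-Mul2  regs: r0:Mul2,r1:Add3,r2:Mul1,r3:5
  c6: CDB Add3=-5; issue ADD r1<-Add1  regs: r0:Mul2,r1:Add1,r2:Mul1,r3:5
  c7: issue ADD r1<-Add2  regs: r0:Mul2,r1:Add2,r2:Mul1,r3:5
  c8: issue ADD r2<-Add3  regs: r0:Mul2,r1:Add2,r2:Add3,r3:5
  c9: -  regs: r0:Mul2,r1:Add2,r2:Add3,r3:5
  c10: CDB Mul1=20  regs: r0:Mul2,r1:Add2,r2:Add3,r3:5
  c11: CDB Mul2=45  regs: r0:45,r1:Add2,r2:Add3,r3:5
  c12: -  regs: r0:45,r1:Add2,r2:Add3,r3:5
  c13: -  regs: r0:45,r1:Add2,r2:Add3,r3:5
  c14: CDB Add1=50  regs: r0:45,r1:Add2,r2:Add3,r3:5
  c15: CDB Add3=50  regs: r0:45,r1:Add2,r2:50,r3:5
  c16: -  regs: r0:45,r1:Add2,r2:50,r3:5
  c17: CDB Add2=95  regs: r0:45,r1:95,r2:50,r3:5

STATUS = VALUE 95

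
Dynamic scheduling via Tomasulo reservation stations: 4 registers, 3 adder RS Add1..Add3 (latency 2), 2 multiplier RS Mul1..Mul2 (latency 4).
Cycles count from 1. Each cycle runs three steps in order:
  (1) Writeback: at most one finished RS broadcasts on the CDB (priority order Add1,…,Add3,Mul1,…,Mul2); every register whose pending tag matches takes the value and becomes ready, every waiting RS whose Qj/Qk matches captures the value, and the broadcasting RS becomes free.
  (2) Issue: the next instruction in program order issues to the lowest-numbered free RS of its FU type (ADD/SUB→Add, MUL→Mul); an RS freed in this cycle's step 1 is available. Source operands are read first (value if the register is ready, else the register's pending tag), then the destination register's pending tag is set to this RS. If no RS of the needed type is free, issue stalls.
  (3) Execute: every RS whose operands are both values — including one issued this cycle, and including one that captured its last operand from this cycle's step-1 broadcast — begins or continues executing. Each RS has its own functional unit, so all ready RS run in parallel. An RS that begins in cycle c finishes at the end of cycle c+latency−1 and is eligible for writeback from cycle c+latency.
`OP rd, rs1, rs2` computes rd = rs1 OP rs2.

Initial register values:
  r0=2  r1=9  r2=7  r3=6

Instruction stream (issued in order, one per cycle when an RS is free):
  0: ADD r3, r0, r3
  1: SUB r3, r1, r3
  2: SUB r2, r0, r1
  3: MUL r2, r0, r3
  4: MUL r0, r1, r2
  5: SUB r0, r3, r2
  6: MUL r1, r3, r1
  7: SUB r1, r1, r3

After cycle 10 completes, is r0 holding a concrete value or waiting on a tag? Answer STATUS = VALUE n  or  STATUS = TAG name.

STATUS = TAG Add1

c1: issue ADD r3<-Add1 | r0:2,r1:9,r2:7,r3:Add1
c2: issue SUB r3<-Add2 | r0:2,r1:9,r2:7,r3:Add2
c3: CDB Add1=8; issue SUB r2<-Add1 | r0:2,r1:9,r2:Add1,r3:Add2
c4: issue MUL r2<-Mul1 | r0:2,r1:9,r2:Mul1,r3:Add2
c5: CDB Add1=-7; issue MUL r0<-Mul2 | r0:Mul2,r1:9,r2:Mul1,r3:Add2
c6: CDB Add2=1; issue SUB r0<-Add1 | r0:Add1,r1:9,r2:Mul1,r3:1
c7: stall | r0:Add1,r1:9,r2:Mul1,r3:1
c8: stall | r0:Add1,r1:9,r2:Mul1,r3:1
c9: stall | r0:Add1,r1:9,r2:Mul1,r3:1
c10: CDB Mul1=2; issue MUL r1<-Mul1 | r0:Add1,r1:Mul1,r2:2,r3:1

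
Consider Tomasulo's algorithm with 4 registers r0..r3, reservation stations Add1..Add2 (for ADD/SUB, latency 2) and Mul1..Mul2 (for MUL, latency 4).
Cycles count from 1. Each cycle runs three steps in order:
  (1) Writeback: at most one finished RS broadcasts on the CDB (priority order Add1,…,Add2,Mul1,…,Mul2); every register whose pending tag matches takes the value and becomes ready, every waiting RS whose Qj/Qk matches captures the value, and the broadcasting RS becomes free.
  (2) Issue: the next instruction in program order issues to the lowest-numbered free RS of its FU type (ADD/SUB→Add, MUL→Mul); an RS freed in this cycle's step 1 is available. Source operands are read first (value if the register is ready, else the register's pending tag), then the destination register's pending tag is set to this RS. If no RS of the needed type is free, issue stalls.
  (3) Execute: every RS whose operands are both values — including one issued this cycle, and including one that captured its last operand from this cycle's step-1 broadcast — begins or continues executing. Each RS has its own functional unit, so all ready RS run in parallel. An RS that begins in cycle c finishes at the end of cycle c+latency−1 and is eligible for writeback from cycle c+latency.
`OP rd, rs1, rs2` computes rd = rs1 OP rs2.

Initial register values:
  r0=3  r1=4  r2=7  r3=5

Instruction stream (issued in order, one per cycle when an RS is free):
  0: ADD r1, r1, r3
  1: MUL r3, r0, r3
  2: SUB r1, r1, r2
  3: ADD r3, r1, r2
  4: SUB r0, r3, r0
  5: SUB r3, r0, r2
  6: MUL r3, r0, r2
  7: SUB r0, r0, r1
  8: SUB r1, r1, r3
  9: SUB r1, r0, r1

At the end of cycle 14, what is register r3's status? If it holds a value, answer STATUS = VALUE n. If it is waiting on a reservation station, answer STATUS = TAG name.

c1: issue ADD r1<-Add1 | r0:3,r1:Add1,r2:7,r3:5
c2: issue MUL r3<-Mul1 | r0:3,r1:Add1,r2:7,r3:Mul1
c3: CDB Add1=9; issue SUB r1<-Add1 | r0:3,r1:Add1,r2:7,r3:Mul1
c4: issue ADD r3<-Add2 | r0:3,r1:Add1,r2:7,r3:Add2
c5: CDB Add1=2; issue SUB r0<-Add1 | r0:Add1,r1:2,r2:7,r3:Add2
c6: CDB Mul1=15; stall | r0:Add1,r1:2,r2:7,r3:Add2
c7: CDB Add2=9; issue SUB r3<-Add2 | r0:Add1,r1:2,r2:7,r3:Add2
c8: issue MUL r3<-Mul1 | r0:Add1,r1:2,r2:7,r3:Mul1
c9: CDB Add1=6; issue SUB r0<-Add1 | r0:Add1,r1:2,r2:7,r3:Mul1
c10: stall | r0:Add1,r1:2,r2:7,r3:Mul1
c11: CDB Add1=4; issue SUB r1<-Add1 | r0:4,r1:Add1,r2:7,r3:Mul1
c12: CDB Add2=-1; issue SUB r1<-Add2 | r0:4,r1:Add2,r2:7,r3:Mul1
c13: CDB Mul1=42 | r0:4,r1:Add2,r2:7,r3:42
c14: - | r0:4,r1:Add2,r2:7,r3:42

STATUS = VALUE 42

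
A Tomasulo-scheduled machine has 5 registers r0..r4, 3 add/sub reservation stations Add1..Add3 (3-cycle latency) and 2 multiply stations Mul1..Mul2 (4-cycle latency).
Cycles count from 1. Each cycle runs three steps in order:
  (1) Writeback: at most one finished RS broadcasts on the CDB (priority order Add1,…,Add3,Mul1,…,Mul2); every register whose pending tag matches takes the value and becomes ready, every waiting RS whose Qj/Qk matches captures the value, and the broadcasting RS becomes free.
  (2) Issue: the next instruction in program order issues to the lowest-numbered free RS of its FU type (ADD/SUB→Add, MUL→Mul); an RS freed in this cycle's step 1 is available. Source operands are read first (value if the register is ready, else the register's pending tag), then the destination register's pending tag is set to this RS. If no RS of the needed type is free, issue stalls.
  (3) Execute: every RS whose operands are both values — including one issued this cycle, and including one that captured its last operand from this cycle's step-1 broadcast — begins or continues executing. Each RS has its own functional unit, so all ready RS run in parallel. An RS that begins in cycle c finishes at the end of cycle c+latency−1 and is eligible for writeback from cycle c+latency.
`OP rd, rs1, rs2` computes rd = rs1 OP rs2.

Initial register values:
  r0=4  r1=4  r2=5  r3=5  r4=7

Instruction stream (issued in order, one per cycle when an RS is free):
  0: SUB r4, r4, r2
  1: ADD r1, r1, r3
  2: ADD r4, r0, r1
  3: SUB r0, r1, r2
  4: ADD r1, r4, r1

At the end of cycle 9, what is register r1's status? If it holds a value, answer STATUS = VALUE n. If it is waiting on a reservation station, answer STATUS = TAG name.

  c1: issue SUB r4<-Add1  regs: r0:4,r1:4,r2:5,r3:5,r4:Add1
  c2: issue ADD r1<-Add2  regs: r0:4,r1:Add2,r2:5,r3:5,r4:Add1
  c3: issue ADD r4<-Add3  regs: r0:4,r1:Add2,r2:5,r3:5,r4:Add3
  c4: CDB Add1=2; issue SUB r0<-Add1  regs: r0:Add1,r1:Add2,r2:5,r3:5,r4:Add3
  c5: CDB Add2=9; issue ADD r1<-Add2  regs: r0:Add1,r1:Add2,r2:5,r3:5,r4:Add3
  c6: -  regs: r0:Add1,r1:Add2,r2:5,r3:5,r4:Add3
  c7: -  regs: r0:Add1,r1:Add2,r2:5,r3:5,r4:Add3
  c8: CDB Add1=4  regs: r0:4,r1:Add2,r2:5,r3:5,r4:Add3
  c9: CDB Add3=13  regs: r0:4,r1:Add2,r2:5,r3:5,r4:13

STATUS = TAG Add2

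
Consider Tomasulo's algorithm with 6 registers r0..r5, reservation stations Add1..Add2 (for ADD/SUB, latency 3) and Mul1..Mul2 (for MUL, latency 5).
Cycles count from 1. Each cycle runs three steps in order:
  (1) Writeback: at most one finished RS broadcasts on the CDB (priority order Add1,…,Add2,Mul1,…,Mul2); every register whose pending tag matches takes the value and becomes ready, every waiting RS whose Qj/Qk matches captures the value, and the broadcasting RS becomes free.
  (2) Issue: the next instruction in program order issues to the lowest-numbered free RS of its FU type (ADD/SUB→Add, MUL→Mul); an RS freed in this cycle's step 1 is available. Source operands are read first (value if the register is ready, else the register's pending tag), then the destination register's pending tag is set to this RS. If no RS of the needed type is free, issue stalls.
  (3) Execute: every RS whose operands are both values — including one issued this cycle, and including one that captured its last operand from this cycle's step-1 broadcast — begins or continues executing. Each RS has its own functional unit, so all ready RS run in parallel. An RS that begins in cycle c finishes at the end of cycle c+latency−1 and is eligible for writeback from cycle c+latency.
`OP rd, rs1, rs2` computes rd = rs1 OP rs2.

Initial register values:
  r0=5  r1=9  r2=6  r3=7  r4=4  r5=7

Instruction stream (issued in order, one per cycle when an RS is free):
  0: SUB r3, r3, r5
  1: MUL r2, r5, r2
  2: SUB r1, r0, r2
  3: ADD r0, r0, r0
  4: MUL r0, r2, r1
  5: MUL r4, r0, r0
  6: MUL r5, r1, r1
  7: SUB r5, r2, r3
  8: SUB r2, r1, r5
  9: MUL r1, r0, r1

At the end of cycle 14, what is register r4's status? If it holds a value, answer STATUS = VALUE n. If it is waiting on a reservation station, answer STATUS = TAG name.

cycle 1: issue SUB r3<-Add1 // r0:5,r1:9,r2:6,r3:Add1,r4:4,r5:7
cycle 2: issue MUL r2<-Mul1 // r0:5,r1:9,r2:Mul1,r3:Add1,r4:4,r5:7
cycle 3: issue SUB r1<-Add2 // r0:5,r1:Add2,r2:Mul1,r3:Add1,r4:4,r5:7
cycle 4: CDB Add1=0; issue ADD r0<-Add1 // r0:Add1,r1:Add2,r2:Mul1,r3:0,r4:4,r5:7
cycle 5: issue MUL r0<-Mul2 // r0:Mul2,r1:Add2,r2:Mul1,r3:0,r4:4,r5:7
cycle 6: stall // r0:Mul2,r1:Add2,r2:Mul1,r3:0,r4:4,r5:7
cycle 7: CDB Add1=10; stall // r0:Mul2,r1:Add2,r2:Mul1,r3:0,r4:4,r5:7
cycle 8: CDB Mul1=42; issue MUL r4<-Mul1 // r0:Mul2,r1:Add2,r2:42,r3:0,r4:Mul1,r5:7
cycle 9: stall // r0:Mul2,r1:Add2,r2:42,r3:0,r4:Mul1,r5:7
cycle 10: stall // r0:Mul2,r1:Add2,r2:42,r3:0,r4:Mul1,r5:7
cycle 11: CDB Add2=-37; stall // r0:Mul2,r1:-37,r2:42,r3:0,r4:Mul1,r5:7
cycle 12: stall // r0:Mul2,r1:-37,r2:42,r3:0,r4:Mul1,r5:7
cycle 13: stall // r0:Mul2,r1:-37,r2:42,r3:0,r4:Mul1,r5:7
cycle 14: stall // r0:Mul2,r1:-37,r2:42,r3:0,r4:Mul1,r5:7

STATUS = TAG Mul1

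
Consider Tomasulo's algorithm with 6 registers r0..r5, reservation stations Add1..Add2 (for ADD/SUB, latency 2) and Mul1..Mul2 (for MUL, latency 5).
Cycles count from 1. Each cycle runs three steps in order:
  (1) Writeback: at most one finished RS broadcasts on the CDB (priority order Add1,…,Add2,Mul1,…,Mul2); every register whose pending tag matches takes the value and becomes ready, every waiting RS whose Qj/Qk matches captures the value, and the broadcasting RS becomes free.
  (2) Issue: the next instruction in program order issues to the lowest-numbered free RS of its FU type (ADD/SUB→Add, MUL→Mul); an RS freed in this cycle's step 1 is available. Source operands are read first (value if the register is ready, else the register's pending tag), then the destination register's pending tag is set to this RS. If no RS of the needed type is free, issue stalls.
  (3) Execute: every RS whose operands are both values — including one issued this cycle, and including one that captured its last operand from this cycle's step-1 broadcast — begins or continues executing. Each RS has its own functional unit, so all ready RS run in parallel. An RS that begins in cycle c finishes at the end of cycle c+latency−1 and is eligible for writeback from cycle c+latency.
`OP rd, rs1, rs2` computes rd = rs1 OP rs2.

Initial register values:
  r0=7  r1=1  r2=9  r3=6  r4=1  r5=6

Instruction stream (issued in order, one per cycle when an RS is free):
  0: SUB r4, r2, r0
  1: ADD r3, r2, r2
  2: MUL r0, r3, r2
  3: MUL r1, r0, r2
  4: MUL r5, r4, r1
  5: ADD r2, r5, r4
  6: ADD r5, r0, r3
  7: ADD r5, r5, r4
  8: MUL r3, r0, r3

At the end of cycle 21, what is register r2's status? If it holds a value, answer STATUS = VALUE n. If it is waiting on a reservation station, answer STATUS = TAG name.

  c1: issue SUB r4<-Add1  regs: r0:7,r1:1,r2:9,r3:6,r4:Add1,r5:6
  c2: issue ADD r3<-Add2  regs: r0:7,r1:1,r2:9,r3:Add2,r4:Add1,r5:6
  c3: CDB Add1=2; issue MUL r0<-Mul1  regs: r0:Mul1,r1:1,r2:9,r3:Add2,r4:2,r5:6
  c4: CDB Add2=18; issue MUL r1<-Mul2  regs: r0:Mul1,r1:Mul2,r2:9,r3:18,r4:2,r5:6
  c5: stall  regs: r0:Mul1,r1:Mul2,r2:9,r3:18,r4:2,r5:6
  c6: stall  regs: r0:Mul1,r1:Mul2,r2:9,r3:18,r4:2,r5:6
  c7: stall  regs: r0:Mul1,r1:Mul2,r2:9,r3:18,r4:2,r5:6
  c8: stall  regs: r0:Mul1,r1:Mul2,r2:9,r3:18,r4:2,r5:6
  c9: CDB Mul1=162; issue MUL r5<-Mul1  regs: r0:162,r1:Mul2,r2:9,r3:18,r4:2,r5:Mul1
  c10: issue ADD r2<-Add1  regs: r0:162,r1:Mul2,r2:Add1,r3:18,r4:2,r5:Mul1
  c11: issue ADD r5<-Add2  regs: r0:162,r1:Mul2,r2:Add1,r3:18,r4:2,r5:Add2
  c12: stall  regs: r0:162,r1:Mul2,r2:Add1,r3:18,r4:2,r5:Add2
  c13: CDB Add2=180; issue ADD r5<-Add2  regs: r0:162,r1:Mul2,r2:Add1,r3:18,r4:2,r5:Add2
  c14: CDB Mul2=1458; issue MUL r3<-Mul2  regs: r0:162,r1:1458,r2:Add1,r3:Mul2,r4:2,r5:Add2
  c15: CDB Add2=182  regs: r0:162,r1:1458,r2:Add1,r3:Mul2,r4:2,r5:182
  c16: -  regs: r0:162,r1:1458,r2:Add1,r3:Mul2,r4:2,r5:182
  c17: -  regs: r0:162,r1:1458,r2:Add1,r3:Mul2,r4:2,r5:182
  c18: -  regs: r0:162,r1:1458,r2:Add1,r3:Mul2,r4:2,r5:182
  c19: CDB Mul1=2916  regs: r0:162,r1:1458,r2:Add1,r3:Mul2,r4:2,r5:182
  c20: CDB Mul2=2916  regs: r0:162,r1:1458,r2:Add1,r3:2916,r4:2,r5:182
  c21: CDB Add1=2918  regs: r0:162,r1:1458,r2:2918,r3:2916,r4:2,r5:182

STATUS = VALUE 2918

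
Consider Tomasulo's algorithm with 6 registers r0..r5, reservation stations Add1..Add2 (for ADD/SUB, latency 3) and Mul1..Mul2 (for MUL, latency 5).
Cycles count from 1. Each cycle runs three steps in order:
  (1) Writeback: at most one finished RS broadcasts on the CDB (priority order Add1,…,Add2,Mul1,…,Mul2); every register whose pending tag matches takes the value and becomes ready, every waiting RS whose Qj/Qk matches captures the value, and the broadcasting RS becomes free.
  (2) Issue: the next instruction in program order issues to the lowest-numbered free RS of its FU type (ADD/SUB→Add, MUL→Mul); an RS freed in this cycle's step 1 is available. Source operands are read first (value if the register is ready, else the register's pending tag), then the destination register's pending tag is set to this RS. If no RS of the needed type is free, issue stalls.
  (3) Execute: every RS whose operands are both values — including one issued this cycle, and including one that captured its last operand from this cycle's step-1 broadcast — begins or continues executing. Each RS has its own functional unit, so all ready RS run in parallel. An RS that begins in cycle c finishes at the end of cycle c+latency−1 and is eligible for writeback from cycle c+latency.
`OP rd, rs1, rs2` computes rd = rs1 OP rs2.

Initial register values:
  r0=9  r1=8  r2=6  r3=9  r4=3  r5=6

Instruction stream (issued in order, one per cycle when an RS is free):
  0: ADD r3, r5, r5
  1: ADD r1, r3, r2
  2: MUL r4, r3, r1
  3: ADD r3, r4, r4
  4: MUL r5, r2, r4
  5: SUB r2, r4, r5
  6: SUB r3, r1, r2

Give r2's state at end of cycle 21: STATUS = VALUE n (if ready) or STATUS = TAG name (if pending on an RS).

  c1: issue ADD r3<-Add1  regs: r0:9,r1:8,r2:6,r3:Add1,r4:3,r5:6
  c2: issue ADD r1<-Add2  regs: r0:9,r1:Add2,r2:6,r3:Add1,r4:3,r5:6
  c3: issue MUL r4<-Mul1  regs: r0:9,r1:Add2,r2:6,r3:Add1,r4:Mul1,r5:6
  c4: CDB Add1=12; issue ADD r3<-Add1  regs: r0:9,r1:Add2,r2:6,r3:Add1,r4:Mul1,r5:6
  c5: issue MUL r5<-Mul2  regs: r0:9,r1:Add2,r2:6,r3:Add1,r4:Mul1,r5:Mul2
  c6: stall  regs: r0:9,r1:Add2,r2:6,r3:Add1,r4:Mul1,r5:Mul2
  c7: CDB Add2=18; issue SUB r2<-Add2  regs: r0:9,r1:18,r2:Add2,r3:Add1,r4:Mul1,r5:Mul2
  c8: stall  regs: r0:9,r1:18,r2:Add2,r3:Add1,r4:Mul1,r5:Mul2
  c9: stall  regs: r0:9,r1:18,r2:Add2,r3:Add1,r4:Mul1,r5:Mul2
  c10: stall  regs: r0:9,r1:18,r2:Add2,r3:Add1,r4:Mul1,r5:Mul2
  c11: stall  regs: r0:9,r1:18,r2:Add2,r3:Add1,r4:Mul1,r5:Mul2
  c12: CDB Mul1=216; stall  regs: r0:9,r1:18,r2:Add2,r3:Add1,r4:216,r5:Mul2
  c13: stall  regs: r0:9,r1:18,r2:Add2,r3:Add1,r4:216,r5:Mul2
  c14: stall  regs: r0:9,r1:18,r2:Add2,r3:Add1,r4:216,r5:Mul2
  c15: CDB Add1=432; issue SUB r3<-Add1  regs: r0:9,r1:18,r2:Add2,r3:Add1,r4:216,r5:Mul2
  c16: -  regs: r0:9,r1:18,r2:Add2,r3:Add1,r4:216,r5:Mul2
  c17: CDB Mul2=1296  regs: r0:9,r1:18,r2:Add2,r3:Add1,r4:216,r5:1296
  c18: -  regs: r0:9,r1:18,r2:Add2,r3:Add1,r4:216,r5:1296
  c19: -  regs: r0:9,r1:18,r2:Add2,r3:Add1,r4:216,r5:1296
  c20: CDB Add2=-1080  regs: r0:9,r1:18,r2:-1080,r3:Add1,r4:216,r5:1296
  c21: -  regs: r0:9,r1:18,r2:-1080,r3:Add1,r4:216,r5:1296

STATUS = VALUE -1080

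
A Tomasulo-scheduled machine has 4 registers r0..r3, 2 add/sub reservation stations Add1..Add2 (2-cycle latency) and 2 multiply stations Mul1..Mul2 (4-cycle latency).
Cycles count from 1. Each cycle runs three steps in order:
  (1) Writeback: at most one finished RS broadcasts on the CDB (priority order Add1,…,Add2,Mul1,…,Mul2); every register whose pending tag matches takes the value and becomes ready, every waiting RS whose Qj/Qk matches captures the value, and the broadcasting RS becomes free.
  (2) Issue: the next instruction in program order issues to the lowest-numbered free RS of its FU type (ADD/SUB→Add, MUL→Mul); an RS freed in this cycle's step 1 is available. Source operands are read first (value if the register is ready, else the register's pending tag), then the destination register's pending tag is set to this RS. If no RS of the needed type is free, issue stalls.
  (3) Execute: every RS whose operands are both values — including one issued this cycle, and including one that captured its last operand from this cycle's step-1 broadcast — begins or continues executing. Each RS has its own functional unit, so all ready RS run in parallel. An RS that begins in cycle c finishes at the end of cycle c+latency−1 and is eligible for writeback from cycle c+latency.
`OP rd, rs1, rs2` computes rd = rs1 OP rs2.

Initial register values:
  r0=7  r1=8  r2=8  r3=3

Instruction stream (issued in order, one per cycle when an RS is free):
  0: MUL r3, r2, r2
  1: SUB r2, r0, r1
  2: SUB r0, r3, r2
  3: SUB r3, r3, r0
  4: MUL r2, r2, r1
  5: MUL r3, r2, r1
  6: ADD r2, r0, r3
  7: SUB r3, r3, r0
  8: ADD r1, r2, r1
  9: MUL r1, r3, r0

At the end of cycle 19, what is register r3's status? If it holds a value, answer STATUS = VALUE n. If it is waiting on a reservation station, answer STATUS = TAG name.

STATUS = VALUE -129

cycle 1: issue MUL r3<-Mul1 // r0:7,r1:8,r2:8,r3:Mul1
cycle 2: issue SUB r2<-Add1 // r0:7,r1:8,r2:Add1,r3:Mul1
cycle 3: issue SUB r0<-Add2 // r0:Add2,r1:8,r2:Add1,r3:Mul1
cycle 4: CDB Add1=-1; issue SUB r3<-Add1 // r0:Add2,r1:8,r2:-1,r3:Add1
cycle 5: CDB Mul1=64; issue MUL r2<-Mul1 // r0:Add2,r1:8,r2:Mul1,r3:Add1
cycle 6: issue MUL r3<-Mul2 // r0:Add2,r1:8,r2:Mul1,r3:Mul2
cycle 7: CDB Add2=65; issue ADD r2<-Add2 // r0:65,r1:8,r2:Add2,r3:Mul2
cycle 8: stall // r0:65,r1:8,r2:Add2,r3:Mul2
cycle 9: CDB Add1=-1; issue SUB r3<-Add1 // r0:65,r1:8,r2:Add2,r3:Add1
cycle 10: CDB Mul1=-8; stall // r0:65,r1:8,r2:Add2,r3:Add1
cycle 11: stall // r0:65,r1:8,r2:Add2,r3:Add1
cycle 12: stall // r0:65,r1:8,r2:Add2,r3:Add1
cycle 13: stall // r0:65,r1:8,r2:Add2,r3:Add1
cycle 14: CDB Mul2=-64; stall // r0:65,r1:8,r2:Add2,r3:Add1
cycle 15: stall // r0:65,r1:8,r2:Add2,r3:Add1
cycle 16: CDB Add1=-129; issue ADD r1<-Add1 // r0:65,r1:Add1,r2:Add2,r3:-129
cycle 17: CDB Add2=1; issue MUL r1<-Mul1 // r0:65,r1:Mul1,r2:1,r3:-129
cycle 18: - // r0:65,r1:Mul1,r2:1,r3:-129
cycle 19: CDB Add1=9 // r0:65,r1:Mul1,r2:1,r3:-129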